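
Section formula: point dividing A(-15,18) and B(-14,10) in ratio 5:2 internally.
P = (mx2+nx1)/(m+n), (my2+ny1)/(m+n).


Px = (5*(-14) + 2*(-15))/7 = -100/7 = -14.2857
Py = (5*10 + 2*18)/7 = 86/7 = 12.2857

P = (-14.2857, 12.2857)


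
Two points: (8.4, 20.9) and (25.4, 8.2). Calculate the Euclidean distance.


dx = 25.4 - 8.4 = 17.0
dy = 8.2 - 20.9 = -12.7
d = sqrt(289.0 + 161.29) = sqrt(450.29) = 21.2200

21.2200


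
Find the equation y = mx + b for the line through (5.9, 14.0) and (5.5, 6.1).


m = (-7.9)/(-0.4) = 19.7500
b = y1 - m*x1 = 14.0 - (-7.9*5.9)/(-0.4) = 14.0 - 116.5250 = -102.5250

y = 19.7500x - 102.5250


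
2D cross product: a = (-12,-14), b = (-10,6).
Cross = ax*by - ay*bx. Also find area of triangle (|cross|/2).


cross = -12*6 + 14*(-10) = -72 - 140 = -212
Triangle area = |-212|/2 = 212/2 = 106.0000

cross = -212, triangle area = 106.0000


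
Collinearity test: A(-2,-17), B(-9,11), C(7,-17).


-2*(11+ 17) - 9*(-17+ 17) + 7*(-17-11)
= -56 + 0 - 196 = -252

No, not collinear (determinant = -252)


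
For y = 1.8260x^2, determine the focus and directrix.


a = 1.8260
1/(4a) = 0.1369
Focus = (0, 0.1369)
Directrix: y = -0.1369

Focus = (0, 0.1369), Directrix: y = -0.1369


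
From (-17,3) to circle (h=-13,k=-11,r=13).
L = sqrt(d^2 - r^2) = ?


d = sqrt((-17+ 13)^2 + (3+ 11)^2) = sqrt(16+196) = 14.5602
L = sqrt(212.0000 - 169) = sqrt(43.0000) = 6.5574

6.5574


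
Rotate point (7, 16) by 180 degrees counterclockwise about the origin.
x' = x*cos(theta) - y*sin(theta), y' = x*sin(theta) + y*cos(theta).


cos(180) = -1, sin(180) = 0
x' = 7*(-1) - 16*0 = -7
y' = 7*0 + 16*(-1) = -16

(-7, -16)


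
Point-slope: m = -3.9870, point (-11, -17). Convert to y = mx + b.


y + 17 = -3.9870(x + 11)
y = -3.9870x - 17 + 3.9870*(-11)
y = -3.9870x - 60.8570

y = -3.9870x - 60.8570


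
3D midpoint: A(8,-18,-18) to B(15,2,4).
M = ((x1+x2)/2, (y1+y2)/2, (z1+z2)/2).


Mx = (8+15)/2 = 11.5000
My = (-18+2)/2 = -8.0000
Mz = (-18+4)/2 = -7.0000

M = (11.5000, -8.0000, -7.0000)


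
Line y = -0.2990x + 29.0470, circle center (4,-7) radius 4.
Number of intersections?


Substitute y = -0.2990x + 29.0470: (x-4)^2 + (-0.2990x+29.0470+ 7)^2 = 16
Expand to Ax^2 + Bx + C = 0, where b-k = 36.047
A = 1+m^2 = 1.089401
B = 2(m(b-k) - h) = 2(-0.2990*36.047 - 4) = -29.556106
C = h^2 + (b-k)^2 - r^2 = 16 + 1299.386209 - 16 = 1299.386209
disc = B^2-4AC = 873.5634 - 5662.2105 = -4788.6471
disc < 0

0 intersection points


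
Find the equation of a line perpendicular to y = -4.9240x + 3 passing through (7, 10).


Perpendicular slope = -1/m1 = -1/(-4.9240) = 0.2031
b2 = y0 - m2*x0 = 10 + 7/(-4.9240) = 10 - 1.4216 = 8.5784

y = 0.2031x + 8.5784


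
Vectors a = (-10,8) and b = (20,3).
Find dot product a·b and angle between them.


a·b = -10*20 + 8*3 = -200 + 24 = -176
|a| = sqrt(100+64) = 12.8062
|b| = sqrt(400+9) = 20.2237
cos(theta) = -176/(sqrt(164)*sqrt(409)) = -176/sqrt(67076) = -0.679562
theta = arccos(-176/sqrt(67076)) = 132.8094 degrees

a·b = -176, theta = 132.8094 deg


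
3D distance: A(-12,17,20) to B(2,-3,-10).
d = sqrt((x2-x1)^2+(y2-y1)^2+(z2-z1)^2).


dx=14, dy=-20, dz=-30
d = sqrt(196+400+900) = sqrt(1496) = 38.6782

38.6782


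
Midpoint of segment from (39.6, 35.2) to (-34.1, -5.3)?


Mx = (39.6 - 34.1)/2 = 5.5/2 = 2.7500
My = (35.2 - 5.3)/2 = 29.9/2 = 14.9500

(2.7500, 14.9500)


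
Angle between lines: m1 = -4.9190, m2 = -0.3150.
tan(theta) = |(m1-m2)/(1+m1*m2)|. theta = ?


m1-m2 = -4.604
1+m1*m2 = 2.549485
tan(theta) = |-4.604/2.549485| = 1.805855
theta = arctan(|-4.604/2.549485|) = 61.0243 degrees (acute angle)

61.0243 degrees


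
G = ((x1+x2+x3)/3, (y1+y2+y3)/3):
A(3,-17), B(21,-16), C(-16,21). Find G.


Gx = (3+21- 16)/3 = 8/3 = 2.6667
Gy = (-17- 16+21)/3 = -12/3 = -4.0000

G = (2.6667, -4.0000)


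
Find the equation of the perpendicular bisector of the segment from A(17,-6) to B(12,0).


Midpoint = (14.5, -3)
Slope of AB = dy/dx = 6/(-5) = -1.2000
Perp slope = -dx/dy = 5/6 = 0.8333
b = My - (perp slope)*Mx = -3 + (-5*14.5)/6 = -3 - 12.0833 = -15.0833

y = 0.8333x - 15.0833


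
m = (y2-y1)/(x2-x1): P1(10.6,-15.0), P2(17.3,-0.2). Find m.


dy = -0.2 + 15.0 = 14.8
dx = 17.3 - 10.6 = 6.7
m = 14.8/6.7 = 2.2090

m = 2.2090


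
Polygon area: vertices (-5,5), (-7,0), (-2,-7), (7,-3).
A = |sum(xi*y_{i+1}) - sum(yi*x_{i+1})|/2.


sum(xi*y_{i+1}) = -5*0 - 7*(-7) - 2*(-3) + 7*5 = 90
sum(yi*x_{i+1}) = 5*(-7) + 0*(-2) - 7*7 - 3*(-5) = -69
Area = |90 + 69|/2 = 159/2 = 79.5000

79.5000 sq units


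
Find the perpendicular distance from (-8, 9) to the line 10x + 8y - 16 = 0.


|10*(-8) + 8*9 - 16| = |-24| = 24
sqrt(100 + 64) = sqrt(164) = 12.8062
d = 24/sqrt(164) = 1.8741

1.8741


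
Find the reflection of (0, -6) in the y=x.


Reflection rule for y=x: (y, x)
(0, -6) -> (-6, 0)

(-6, 0)


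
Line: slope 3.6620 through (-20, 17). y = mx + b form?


y - 17 = 3.6620(x + 20)
y = 3.6620x + 17 - 3.6620*(-20)
y = 3.6620x + 90.2400

y = 3.6620x + 90.2400


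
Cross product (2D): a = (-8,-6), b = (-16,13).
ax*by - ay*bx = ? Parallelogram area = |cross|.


cross = -8*13 + 6*(-16) = -104 - 96 = -200
Parallelogram area = |-200| = 200

cross = -200, parallelogram area = 200


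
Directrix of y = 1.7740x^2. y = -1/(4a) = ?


a = 1.7740
1/(4a) = 0.1409
directrix: y = -0.1409 = -0.1409

y = -0.1409


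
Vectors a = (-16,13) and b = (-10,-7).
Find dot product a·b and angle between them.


a·b = -16*(-10) + 13*(-7) = 160 - 91 = 69
|a| = sqrt(256+169) = 20.6155
|b| = sqrt(100+49) = 12.2066
cos(theta) = 69/(sqrt(425)*sqrt(149)) = 69/sqrt(63325) = 0.274196
theta = arccos(69/sqrt(63325)) = 74.0859 degrees

a·b = 69, theta = 74.0859 deg


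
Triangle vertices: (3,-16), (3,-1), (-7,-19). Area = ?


3*(-1+ 19) = 54
3*(-19+ 16) = -9
-7*(-16+ 1) = 105
sum = 150
Area = |150|/2 = 75.0000

75.0000 sq units


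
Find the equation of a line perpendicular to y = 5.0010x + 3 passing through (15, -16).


Perpendicular slope = -1/m1 = -1/5.0010 = -0.2000
b2 = y0 - m2*x0 = -16 + 15/5.0010 = -16 + 2.9994 = -13.0006

y = -0.2000x - 13.0006


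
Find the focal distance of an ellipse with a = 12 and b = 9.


c^2 = 12^2 - 9^2 = 144 - 81 = 63
c = sqrt(63) = 7.9373

c = 7.9373


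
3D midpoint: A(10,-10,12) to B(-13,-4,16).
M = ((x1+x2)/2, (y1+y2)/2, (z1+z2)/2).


Mx = (10- 13)/2 = -1.5000
My = (-10- 4)/2 = -7.0000
Mz = (12+16)/2 = 14.0000

M = (-1.5000, -7.0000, 14.0000)


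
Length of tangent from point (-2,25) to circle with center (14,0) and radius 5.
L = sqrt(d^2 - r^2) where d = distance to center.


d = sqrt((-2-14)^2 + (25-0)^2) = sqrt(256+625) = 29.6816
L = sqrt(881.0000 - 25) = sqrt(856.0000) = 29.2575

29.2575


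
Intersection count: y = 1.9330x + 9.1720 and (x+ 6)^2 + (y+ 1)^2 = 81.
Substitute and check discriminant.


Substitute y = 1.9330x + 9.1720: (x+ 6)^2 + (1.9330x+9.1720+ 1)^2 = 81
Expand to Ax^2 + Bx + C = 0, where b-k = 10.172
A = 1+m^2 = 4.736489
B = 2(m(b-k) - h) = 2(1.9330*10.172 + 6) = 51.324952
C = h^2 + (b-k)^2 - r^2 = 36 + 103.469584 - 81 = 58.469584
disc = B^2-4AC = 2634.2507 - 1107.7622 = 1526.4885
disc > 0

2 intersection points


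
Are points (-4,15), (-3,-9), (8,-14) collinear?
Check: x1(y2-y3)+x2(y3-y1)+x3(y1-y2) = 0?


-4*(-9+ 14) - 3*(-14-15) + 8*(15+ 9)
= -20 + 87 + 192 = 259

No, not collinear (determinant = 259)


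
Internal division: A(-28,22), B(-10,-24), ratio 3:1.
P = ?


Px = (3*(-10) + 1*(-28))/4 = -58/4 = -14.5000
Py = (3*(-24) + 1*22)/4 = -50/4 = -12.5000

P = (-14.5000, -12.5000)


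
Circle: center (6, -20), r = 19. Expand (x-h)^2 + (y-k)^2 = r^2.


(x-6)^2 + (y+ 20)^2 = 19^2
D = -2h = -12, E = -2k = 40
F = h^2+k^2-r^2 = 36+400-361 = 75

x^2 + y^2 - 12x + 40y + 75 = 0


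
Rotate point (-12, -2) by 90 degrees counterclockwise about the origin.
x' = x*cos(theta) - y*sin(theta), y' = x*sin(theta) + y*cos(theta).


cos(90) = 0, sin(90) = 1
x' = -12*0 + 2*1 = 2
y' = -12*1 - 2*0 = -12

(2, -12)


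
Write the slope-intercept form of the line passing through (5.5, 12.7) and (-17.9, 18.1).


m = (5.4)/(-23.4) = -0.2308
b = y1 - m*x1 = 12.7 - (5.4*5.5)/(-23.4) = 12.7 + 1.2692 = 13.9692

y = -0.2308x + 13.9692


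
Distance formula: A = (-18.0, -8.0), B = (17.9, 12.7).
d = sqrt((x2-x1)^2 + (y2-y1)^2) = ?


dx = 17.9 + 18.0 = 35.9
dy = 12.7 + 8.0 = 20.7
d = sqrt(1288.81 + 428.49) = sqrt(1717.3) = 41.4403

41.4403


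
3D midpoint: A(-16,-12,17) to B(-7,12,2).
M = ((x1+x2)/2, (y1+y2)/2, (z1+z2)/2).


Mx = (-16- 7)/2 = -11.5000
My = (-12+12)/2 = 0
Mz = (17+2)/2 = 9.5000

M = (-11.5000, 0, 9.5000)


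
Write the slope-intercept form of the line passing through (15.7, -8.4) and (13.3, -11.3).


m = (-2.9)/(-2.4) = 1.2083
b = y1 - m*x1 = -8.4 - (-2.9*15.7)/(-2.4) = -8.4 - 18.9708 = -27.3708

y = 1.2083x - 27.3708


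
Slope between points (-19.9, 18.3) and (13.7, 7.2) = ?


dy = 7.2 - 18.3 = -11.1
dx = 13.7 + 19.9 = 33.6
m = -11.1/33.6 = -0.3304

m = -0.3304


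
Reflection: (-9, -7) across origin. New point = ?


Reflection rule for origin: (-x, -y)
(-9, -7) -> (9, 7)

(9, 7)


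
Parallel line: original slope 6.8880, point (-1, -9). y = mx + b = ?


Parallel lines have equal slopes.
m2 = 6.8880
b2 = -9 - 6.8880*(-1) = -2.1120

y = 6.8880x - 2.1120


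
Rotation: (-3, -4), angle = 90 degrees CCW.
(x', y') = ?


cos(90) = 0, sin(90) = 1
x' = -3*0 + 4*1 = 4
y' = -3*1 - 4*0 = -3

(4, -3)


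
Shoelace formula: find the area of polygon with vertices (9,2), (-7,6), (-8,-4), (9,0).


sum(xi*y_{i+1}) = 9*6 - 7*(-4) - 8*0 + 9*2 = 100
sum(yi*x_{i+1}) = 2*(-7) + 6*(-8) - 4*9 + 0*9 = -98
Area = |100 + 98|/2 = 198/2 = 99.0000

99.0000 sq units


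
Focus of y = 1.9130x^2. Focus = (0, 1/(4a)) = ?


a = 1.9130
4a = 7.6520
focus = (0, 1/7.6520) = (0, 0.1307)

Focus = (0, 0.1307)


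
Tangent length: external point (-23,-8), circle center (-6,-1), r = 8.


d = sqrt((-23+ 6)^2 + (-8+ 1)^2) = sqrt(289+49) = 18.3848
L = sqrt(338.0000 - 64) = sqrt(274.0000) = 16.5529

16.5529


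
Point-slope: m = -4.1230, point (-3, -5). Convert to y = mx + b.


y + 5 = -4.1230(x + 3)
y = -4.1230x - 5 + 4.1230*(-3)
y = -4.1230x - 17.3690

y = -4.1230x - 17.3690


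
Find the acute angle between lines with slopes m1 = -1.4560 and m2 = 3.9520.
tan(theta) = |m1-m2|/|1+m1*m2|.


m1-m2 = -5.408
1+m1*m2 = -4.754112
tan(theta) = |-5.408/(-4.754112)| = 1.137542
theta = arctan(|-5.408/(-4.754112)|) = 48.6817 degrees (acute angle)

48.6817 degrees


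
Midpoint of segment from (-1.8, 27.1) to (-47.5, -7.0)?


Mx = (-1.8 - 47.5)/2 = -49.3/2 = -24.6500
My = (27.1 - 7.0)/2 = 20.1/2 = 10.0500

(-24.6500, 10.0500)


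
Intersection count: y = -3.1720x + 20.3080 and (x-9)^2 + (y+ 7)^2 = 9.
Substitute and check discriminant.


Substitute y = -3.1720x + 20.3080: (x-9)^2 + (-3.1720x+20.3080+ 7)^2 = 9
Expand to Ax^2 + Bx + C = 0, where b-k = 27.308
A = 1+m^2 = 11.061584
B = 2(m(b-k) - h) = 2(-3.1720*27.308 - 9) = -191.241952
C = h^2 + (b-k)^2 - r^2 = 81 + 745.726864 - 9 = 817.726864
disc = B^2-4AC = 36573.4842 - 36181.4176 = 392.0666
disc > 0

2 intersection points


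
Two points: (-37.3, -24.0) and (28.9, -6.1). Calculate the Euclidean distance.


dx = 28.9 + 37.3 = 66.2
dy = -6.1 + 24.0 = 17.9
d = sqrt(4382.44 + 320.41) = sqrt(4702.85) = 68.5773

68.5773


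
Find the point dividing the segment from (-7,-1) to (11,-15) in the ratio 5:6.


Px = (5*11 + 6*(-7))/11 = 13/11 = 1.1818
Py = (5*(-15) + 6*(-1))/11 = -81/11 = -7.3636

P = (1.1818, -7.3636)


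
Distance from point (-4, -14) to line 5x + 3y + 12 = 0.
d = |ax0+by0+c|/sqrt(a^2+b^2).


|5*(-4) + 3*(-14) + 12| = |-50| = 50
sqrt(25 + 9) = sqrt(34) = 5.8310
d = 50/sqrt(34) = 8.5749

8.5749


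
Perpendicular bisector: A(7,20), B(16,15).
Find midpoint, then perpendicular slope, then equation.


Midpoint = (11.5, 17.5)
Slope of AB = dy/dx = -5/9 = -0.5556
Perp slope = -dx/dy = 9/5 = 1.8000
b = My - (perp slope)*Mx = 17.5 + (9*11.5)/(-5) = 17.5 - 20.7000 = -3.2000

y = 1.8000x - 3.2000


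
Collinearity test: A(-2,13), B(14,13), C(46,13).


-2*(13-13) + 14*(13-13) + 46*(13-13)
= 0 + 0 + 0 = 0

Yes, collinear (determinant = 0)


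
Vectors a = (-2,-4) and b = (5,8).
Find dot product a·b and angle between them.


a·b = -2*5 - 4*8 = -10 - 32 = -42
|a| = sqrt(4+16) = 4.4721
|b| = sqrt(25+64) = 9.4340
cos(theta) = -42/(sqrt(20)*sqrt(89)) = -42/sqrt(1780) = -0.995495
theta = arccos(-42/sqrt(1780)) = 174.5597 degrees

a·b = -42, theta = 174.5597 deg


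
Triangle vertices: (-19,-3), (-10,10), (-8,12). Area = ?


-19*(10-12) = 38
-10*(12+ 3) = -150
-8*(-3-10) = 104
sum = -8
Area = |-8|/2 = 4.0000

4.0000 sq units


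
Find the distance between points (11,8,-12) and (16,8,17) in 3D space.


dx=5, dy=0, dz=29
d = sqrt(25+0+841) = sqrt(866) = 29.4279

29.4279


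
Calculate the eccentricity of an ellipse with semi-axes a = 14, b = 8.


c = sqrt(196-64) = sqrt(132) = 11.4891
e = c/a = sqrt(132)/14 = 0.8207

e = 0.8207


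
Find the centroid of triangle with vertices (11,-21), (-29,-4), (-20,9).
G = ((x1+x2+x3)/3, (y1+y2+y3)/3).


Gx = (11- 29- 20)/3 = -38/3 = -12.6667
Gy = (-21- 4+9)/3 = -16/3 = -5.3333

G = (-12.6667, -5.3333)


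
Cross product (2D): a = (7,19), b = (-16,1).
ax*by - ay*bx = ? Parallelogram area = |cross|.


cross = 7*1 - 19*(-16) = 7 + 304 = 311
Parallelogram area = |311| = 311

cross = 311, parallelogram area = 311


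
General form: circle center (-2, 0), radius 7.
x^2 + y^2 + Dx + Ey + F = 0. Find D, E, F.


(x+ 2)^2 + (y-0)^2 = 7^2
D = -2h = 4, E = -2k = 0
F = h^2+k^2-r^2 = 4+0-49 = -45

D = 4, E = 0, F = -45


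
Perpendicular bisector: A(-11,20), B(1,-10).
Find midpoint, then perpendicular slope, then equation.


Midpoint = (-5, 5)
Slope of AB = dy/dx = -30/12 = -2.5000
Perp slope = -dx/dy = 12/30 = 0.4000
b = My - (perp slope)*Mx = 5 + (12*(-5))/(-30) = 5 + 2.0000 = 7.0000

y = 0.4000x + 7.0000


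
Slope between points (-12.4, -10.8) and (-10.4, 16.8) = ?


dy = 16.8 + 10.8 = 27.6
dx = -10.4 + 12.4 = 2.0
m = 27.6/2.0 = 13.8000

m = 13.8000


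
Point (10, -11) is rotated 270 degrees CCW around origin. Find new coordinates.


cos(270) = 0, sin(270) = -1
x' = 10*0 + 11*(-1) = -11
y' = 10*(-1) - 11*0 = -10

(-11, -10)


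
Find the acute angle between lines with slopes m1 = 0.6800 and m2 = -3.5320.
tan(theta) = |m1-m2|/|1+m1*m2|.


m1-m2 = 4.212
1+m1*m2 = -1.40176
tan(theta) = |4.212/(-1.40176)| = 3.004794
theta = arctan(|4.212/(-1.40176)|) = 71.5925 degrees (acute angle)

71.5925 degrees


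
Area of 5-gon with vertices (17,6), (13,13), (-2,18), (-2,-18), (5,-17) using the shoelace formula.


sum(xi*y_{i+1}) = 17*13 + 13*18 - 2*(-18) - 2*(-17) + 5*6 = 555
sum(yi*x_{i+1}) = 6*13 + 13*(-2) + 18*(-2) - 18*5 - 17*17 = -363
Area = |555 + 363|/2 = 918/2 = 459.0000

459.0000 sq units


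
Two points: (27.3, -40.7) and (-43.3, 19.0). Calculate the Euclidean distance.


dx = -43.3 - 27.3 = -70.6
dy = 19.0 + 40.7 = 59.7
d = sqrt(4984.36 + 3564.09) = sqrt(8548.45) = 92.4578

92.4578


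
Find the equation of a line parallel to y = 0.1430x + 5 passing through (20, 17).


Parallel lines have equal slopes.
m2 = 0.1430
b2 = 17 - 0.1430*20 = 14.1400

y = 0.1430x + 14.1400


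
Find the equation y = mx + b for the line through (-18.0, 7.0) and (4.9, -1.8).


m = (-8.8)/(22.9) = -0.3843
b = y1 - m*x1 = 7.0 - (-8.8*(-18.0))/(22.9) = 7.0 - 6.9170 = 0.0830

y = -0.3843x + 0.0830


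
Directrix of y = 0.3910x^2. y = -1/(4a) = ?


a = 0.3910
1/(4a) = 0.6394
directrix: y = -0.6394 = -0.6394

y = -0.6394


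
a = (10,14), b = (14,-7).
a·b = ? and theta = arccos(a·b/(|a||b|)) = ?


a·b = 10*14 + 14*(-7) = 140 - 98 = 42
|a| = sqrt(100+196) = 17.2047
|b| = sqrt(196+49) = 15.6525
cos(theta) = 42/(sqrt(296)*sqrt(245)) = 42/sqrt(72520) = 0.155963
theta = arccos(42/sqrt(72520)) = 81.0274 degrees

a·b = 42, theta = 81.0274 deg


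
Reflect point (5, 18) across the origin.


Reflection rule for origin: (-x, -y)
(5, 18) -> (-5, -18)

(-5, -18)


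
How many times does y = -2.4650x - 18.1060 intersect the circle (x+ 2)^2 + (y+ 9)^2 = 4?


Substitute y = -2.4650x - 18.1060: (x+ 2)^2 + (-2.4650x- 18.1060+ 9)^2 = 4
Expand to Ax^2 + Bx + C = 0, where b-k = -9.106
A = 1+m^2 = 7.076225
B = 2(m(b-k) - h) = 2(-2.4650*(-9.106) + 2) = 48.89258
C = h^2 + (b-k)^2 - r^2 = 4 + 82.919236 - 4 = 82.919236
disc = B^2-4AC = 2390.4844 - 2347.0207 = 43.4637
disc > 0

2 intersection points


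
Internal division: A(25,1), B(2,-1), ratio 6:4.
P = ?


Px = (6*2 + 4*25)/10 = 112/10 = 11.2000
Py = (6*(-1) + 4*1)/10 = -2/10 = -0.2000

P = (11.2000, -0.2000)


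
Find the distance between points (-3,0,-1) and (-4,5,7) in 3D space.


dx=-1, dy=5, dz=8
d = sqrt(1+25+64) = sqrt(90) = 9.4868

9.4868


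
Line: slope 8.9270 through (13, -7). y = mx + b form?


y + 7 = 8.9270(x - 13)
y = 8.9270x - 7 - 8.9270*13
y = 8.9270x - 123.0510

y = 8.9270x - 123.0510


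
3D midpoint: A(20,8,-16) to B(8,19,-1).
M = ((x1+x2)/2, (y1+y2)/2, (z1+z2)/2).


Mx = (20+8)/2 = 14.0000
My = (8+19)/2 = 13.5000
Mz = (-16- 1)/2 = -8.5000

M = (14.0000, 13.5000, -8.5000)


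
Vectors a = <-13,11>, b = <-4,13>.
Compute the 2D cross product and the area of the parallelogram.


cross = -13*13 - 11*(-4) = -169 + 44 = -125
Parallelogram area = |-125| = 125

cross = -125, parallelogram area = 125


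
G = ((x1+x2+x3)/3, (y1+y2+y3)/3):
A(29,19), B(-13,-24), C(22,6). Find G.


Gx = (29- 13+22)/3 = 38/3 = 12.6667
Gy = (19- 24+6)/3 = 1/3 = 0.3333

G = (12.6667, 0.3333)


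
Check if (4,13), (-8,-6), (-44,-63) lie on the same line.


4*(-6+ 63) - 8*(-63-13) - 44*(13+ 6)
= 228 + 608 - 836 = 0

Yes, collinear (determinant = 0)


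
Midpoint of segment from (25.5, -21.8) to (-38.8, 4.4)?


Mx = (25.5 - 38.8)/2 = -13.3/2 = -6.6500
My = (-21.8 + 4.4)/2 = -17.4/2 = -8.7000

(-6.6500, -8.7000)


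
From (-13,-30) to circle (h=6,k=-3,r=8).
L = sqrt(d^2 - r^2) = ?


d = sqrt((-13-6)^2 + (-30+ 3)^2) = sqrt(361+729) = 33.0151
L = sqrt(1090.0000 - 64) = sqrt(1026.0000) = 32.0312

32.0312


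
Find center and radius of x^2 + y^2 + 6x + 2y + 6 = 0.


h = -D/2 = -6/2 = -3
k = -E/2 = -2/2 = -1
r^2 = h^2 + k^2 - F = 9 + 1 - 6 = 4
r = 2

Center (-3, -1), radius = 2


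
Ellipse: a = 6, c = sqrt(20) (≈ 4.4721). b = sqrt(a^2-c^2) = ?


b^2 = 6^2 - (sqrt(20))^2 = 36 - 20 = 16
b = sqrt(16) = 4

b = 4


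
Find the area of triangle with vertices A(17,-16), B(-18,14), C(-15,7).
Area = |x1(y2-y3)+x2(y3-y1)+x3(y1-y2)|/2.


17*(14-7) = 119
-18*(7+ 16) = -414
-15*(-16-14) = 450
sum = 155
Area = |155|/2 = 77.5000

77.5000 sq units


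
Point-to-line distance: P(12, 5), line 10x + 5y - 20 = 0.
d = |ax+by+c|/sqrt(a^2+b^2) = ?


|10*12 + 5*5 - 20| = |125| = 125
sqrt(100 + 25) = sqrt(125) = 11.1803
d = 125/sqrt(125) = 11.1803

11.1803


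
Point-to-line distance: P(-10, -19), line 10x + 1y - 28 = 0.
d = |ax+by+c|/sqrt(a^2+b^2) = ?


|10*(-10) + 1*(-19) - 28| = |-147| = 147
sqrt(100 + 1) = sqrt(101) = 10.0499
d = 147/sqrt(101) = 14.6270

14.6270


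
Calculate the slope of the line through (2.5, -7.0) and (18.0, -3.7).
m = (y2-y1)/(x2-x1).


dy = -3.7 + 7.0 = 3.3
dx = 18.0 - 2.5 = 15.5
m = 3.3/15.5 = 0.2129

m = 0.2129


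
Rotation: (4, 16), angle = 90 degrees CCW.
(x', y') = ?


cos(90) = 0, sin(90) = 1
x' = 4*0 - 16*1 = -16
y' = 4*1 + 16*0 = 4

(-16, 4)


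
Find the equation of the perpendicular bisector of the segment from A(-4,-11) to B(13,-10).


Midpoint = (4.5, -10.5)
Slope of AB = dy/dx = 1/17 = 0.0588
Perp slope = -dx/dy = -17/1 = -17.0000
b = My - (perp slope)*Mx = -10.5 + (17*4.5)/1 = -10.5 + 76.5000 = 66.0000

y = -17.0000x + 66.0000


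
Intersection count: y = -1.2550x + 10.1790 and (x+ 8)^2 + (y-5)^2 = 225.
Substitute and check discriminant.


Substitute y = -1.2550x + 10.1790: (x+ 8)^2 + (-1.2550x+10.1790-5)^2 = 225
Expand to Ax^2 + Bx + C = 0, where b-k = 5.179
A = 1+m^2 = 2.575025
B = 2(m(b-k) - h) = 2(-1.2550*5.179 + 8) = 3.00071
C = h^2 + (b-k)^2 - r^2 = 64 + 26.822041 - 225 = -134.177959
disc = B^2-4AC = 9.0043 + 1382.0464 = 1391.0507
disc > 0

2 intersection points


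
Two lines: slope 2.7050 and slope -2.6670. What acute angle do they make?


m1-m2 = 5.372
1+m1*m2 = -6.214235
tan(theta) = |5.372/(-6.214235)| = 0.864467
theta = arctan(|5.372/(-6.214235)|) = 40.8423 degrees (acute angle)

40.8423 degrees


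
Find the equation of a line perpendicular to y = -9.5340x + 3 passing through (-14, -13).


Perpendicular slope = -1/m1 = -1/(-9.5340) = 0.1049
b2 = y0 - m2*x0 = -13 - 14/(-9.5340) = -13 + 1.4684 = -11.5316

y = 0.1049x - 11.5316


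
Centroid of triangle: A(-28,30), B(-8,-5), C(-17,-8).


Gx = (-28- 8- 17)/3 = -53/3 = -17.6667
Gy = (30- 5- 8)/3 = 17/3 = 5.6667

G = (-17.6667, 5.6667)


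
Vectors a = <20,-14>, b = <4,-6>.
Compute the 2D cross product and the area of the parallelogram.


cross = 20*(-6) + 14*4 = -120 + 56 = -64
Parallelogram area = |-64| = 64

cross = -64, parallelogram area = 64


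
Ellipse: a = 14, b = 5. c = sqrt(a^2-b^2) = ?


c^2 = 14^2 - 5^2 = 196 - 25 = 171
c = sqrt(171) = 13.0767

c = 13.0767


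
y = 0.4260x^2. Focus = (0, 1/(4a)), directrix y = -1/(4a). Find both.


a = 0.4260
1/(4a) = 0.5869
Focus = (0, 0.5869)
Directrix: y = -0.5869

Focus = (0, 0.5869), Directrix: y = -0.5869


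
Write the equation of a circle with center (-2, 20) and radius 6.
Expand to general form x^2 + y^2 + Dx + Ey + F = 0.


(x+ 2)^2 + (y-20)^2 = 6^2
D = -2h = 4, E = -2k = -40
F = h^2+k^2-r^2 = 4+400-36 = 368

x^2 + y^2 + 4x - 40y + 368 = 0


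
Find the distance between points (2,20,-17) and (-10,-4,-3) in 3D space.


dx=-12, dy=-24, dz=14
d = sqrt(144+576+196) = sqrt(916) = 30.2655

30.2655


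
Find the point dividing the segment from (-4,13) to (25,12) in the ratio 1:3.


Px = (1*25 + 3*(-4))/4 = 13/4 = 3.2500
Py = (1*12 + 3*13)/4 = 51/4 = 12.7500

P = (3.2500, 12.7500)


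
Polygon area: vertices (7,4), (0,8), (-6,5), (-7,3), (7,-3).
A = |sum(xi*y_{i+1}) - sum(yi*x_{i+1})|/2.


sum(xi*y_{i+1}) = 7*8 + 0*5 - 6*3 - 7*(-3) + 7*4 = 87
sum(yi*x_{i+1}) = 4*0 + 8*(-6) + 5*(-7) + 3*7 - 3*7 = -83
Area = |87 + 83|/2 = 170/2 = 85.0000

85.0000 sq units


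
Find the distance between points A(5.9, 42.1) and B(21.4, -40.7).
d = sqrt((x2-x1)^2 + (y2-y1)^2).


dx = 21.4 - 5.9 = 15.5
dy = -40.7 - 42.1 = -82.8
d = sqrt(240.25 + 6855.84) = sqrt(7096.09) = 84.2383

84.2383


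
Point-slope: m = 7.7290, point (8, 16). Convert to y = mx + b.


y - 16 = 7.7290(x - 8)
y = 7.7290x + 16 - 7.7290*8
y = 7.7290x - 45.8320

y = 7.7290x - 45.8320


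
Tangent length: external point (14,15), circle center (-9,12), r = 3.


d = sqrt((14+ 9)^2 + (15-12)^2) = sqrt(529+9) = 23.1948
L = sqrt(538.0000 - 9) = sqrt(529.0000) = 23.0000

23.0000


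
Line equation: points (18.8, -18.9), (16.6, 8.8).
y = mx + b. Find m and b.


m = (27.7)/(-2.2) = -12.5909
b = y1 - m*x1 = -18.9 - (27.7*18.8)/(-2.2) = -18.9 + 236.7091 = 217.8091

y = -12.5909x + 217.8091


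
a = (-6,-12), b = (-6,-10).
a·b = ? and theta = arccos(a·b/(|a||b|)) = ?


a·b = -6*(-6) - 12*(-10) = 36 + 120 = 156
|a| = sqrt(36+144) = 13.4164
|b| = sqrt(36+100) = 11.6619
cos(theta) = 156/(sqrt(180)*sqrt(136)) = 156/sqrt(24480) = 0.997054
theta = arccos(156/sqrt(24480)) = 4.3987 degrees

a·b = 156, theta = 4.3987 deg


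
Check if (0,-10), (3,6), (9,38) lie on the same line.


0*(6-38) + 3*(38+ 10) + 9*(-10-6)
= 0 + 144 - 144 = 0

Yes, collinear (determinant = 0)


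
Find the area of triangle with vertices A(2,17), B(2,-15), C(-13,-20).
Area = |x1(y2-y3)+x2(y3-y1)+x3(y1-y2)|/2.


2*(-15+ 20) = 10
2*(-20-17) = -74
-13*(17+ 15) = -416
sum = -480
Area = |-480|/2 = 240.0000

240.0000 sq units


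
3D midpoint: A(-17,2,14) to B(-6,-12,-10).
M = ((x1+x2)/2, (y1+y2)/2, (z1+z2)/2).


Mx = (-17- 6)/2 = -11.5000
My = (2- 12)/2 = -5.0000
Mz = (14- 10)/2 = 2.0000

M = (-11.5000, -5.0000, 2.0000)


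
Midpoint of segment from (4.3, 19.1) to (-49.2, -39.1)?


Mx = (4.3 - 49.2)/2 = -44.9/2 = -22.4500
My = (19.1 - 39.1)/2 = -20.0/2 = -10.0000

(-22.4500, -10.0000)


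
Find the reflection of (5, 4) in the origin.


Reflection rule for origin: (-x, -y)
(5, 4) -> (-5, -4)

(-5, -4)


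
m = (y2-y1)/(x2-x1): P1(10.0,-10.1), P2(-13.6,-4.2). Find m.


dy = -4.2 + 10.1 = 5.9
dx = -13.6 - 10.0 = -23.6
m = 5.9/(-23.6) = -0.2500

m = -0.2500


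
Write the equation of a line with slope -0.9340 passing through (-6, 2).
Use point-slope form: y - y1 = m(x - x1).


y - 2 = -0.9340(x + 6)
y = -0.9340x + 2 + 0.9340*(-6)
y = -0.9340x - 3.6040

y = -0.9340x - 3.6040


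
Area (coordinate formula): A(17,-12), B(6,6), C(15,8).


17*(6-8) = -34
6*(8+ 12) = 120
15*(-12-6) = -270
sum = -184
Area = |-184|/2 = 92.0000

92.0000 sq units


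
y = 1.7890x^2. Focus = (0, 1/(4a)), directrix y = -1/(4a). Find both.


a = 1.7890
1/(4a) = 0.1397
Focus = (0, 0.1397)
Directrix: y = -0.1397

Focus = (0, 0.1397), Directrix: y = -0.1397


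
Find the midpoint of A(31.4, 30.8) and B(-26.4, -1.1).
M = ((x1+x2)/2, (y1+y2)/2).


Mx = (31.4 - 26.4)/2 = 5.0/2 = 2.5000
My = (30.8 - 1.1)/2 = 29.7/2 = 14.8500

(2.5000, 14.8500)


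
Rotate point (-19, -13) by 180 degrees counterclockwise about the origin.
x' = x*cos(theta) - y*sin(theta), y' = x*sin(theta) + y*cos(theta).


cos(180) = -1, sin(180) = 0
x' = -19*(-1) + 13*0 = 19
y' = -19*0 - 13*(-1) = 13

(19, 13)


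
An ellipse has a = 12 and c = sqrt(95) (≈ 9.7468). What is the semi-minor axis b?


b^2 = 12^2 - (sqrt(95))^2 = 144 - 95 = 49
b = sqrt(49) = 7

b = 7


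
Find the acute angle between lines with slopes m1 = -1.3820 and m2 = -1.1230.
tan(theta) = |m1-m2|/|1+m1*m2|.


m1-m2 = -0.259
1+m1*m2 = 2.551986
tan(theta) = |-0.259/2.551986| = 0.101490
theta = arctan(|-0.259/2.551986|) = 5.7951 degrees (acute angle)

5.7951 degrees


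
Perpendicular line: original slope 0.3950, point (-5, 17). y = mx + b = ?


Perpendicular slope = -1/m1 = -1/0.3950 = -2.5316
b2 = y0 - m2*x0 = 17 - 5/0.3950 = 17 - 12.6582 = 4.3418

y = -2.5316x + 4.3418


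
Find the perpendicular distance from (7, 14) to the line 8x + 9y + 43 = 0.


|8*7 + 9*14 + 43| = |225| = 225
sqrt(64 + 81) = sqrt(145) = 12.0416
d = 225/sqrt(145) = 18.6852

18.6852


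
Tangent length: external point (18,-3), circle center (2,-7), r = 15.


d = sqrt((18-2)^2 + (-3+ 7)^2) = sqrt(256+16) = 16.4924
L = sqrt(272.0000 - 225) = sqrt(47.0000) = 6.8557

6.8557


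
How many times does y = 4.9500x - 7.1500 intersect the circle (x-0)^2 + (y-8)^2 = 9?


Substitute y = 4.9500x - 7.1500: (x-0)^2 + (4.9500x- 7.1500-8)^2 = 9
Expand to Ax^2 + Bx + C = 0, where b-k = -15.15
A = 1+m^2 = 25.5025
B = 2(m(b-k) - h) = 2(4.9500*(-15.15) - 0) = -149.985
C = h^2 + (b-k)^2 - r^2 = 0 + 229.5225 - 9 = 220.5225
disc = B^2-4AC = 22495.5002 - 22495.5002 = 0
disc = 0

1 intersection point (tangent)


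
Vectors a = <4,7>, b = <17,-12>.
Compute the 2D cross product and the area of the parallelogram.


cross = 4*(-12) - 7*17 = -48 - 119 = -167
Parallelogram area = |-167| = 167

cross = -167, parallelogram area = 167


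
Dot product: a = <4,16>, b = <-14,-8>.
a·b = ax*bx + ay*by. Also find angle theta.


a·b = 4*(-14) + 16*(-8) = -56 - 128 = -184
|a| = sqrt(16+256) = 16.4924
|b| = sqrt(196+64) = 16.1245
cos(theta) = -184/(sqrt(272)*sqrt(260)) = -184/sqrt(70720) = -0.691905
theta = arccos(-184/sqrt(70720)) = 133.7811 degrees

a·b = -184, theta = 133.7811 deg


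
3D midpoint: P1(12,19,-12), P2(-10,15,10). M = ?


Mx = (12- 10)/2 = 1.0000
My = (19+15)/2 = 17.0000
Mz = (-12+10)/2 = -1.0000

M = (1.0000, 17.0000, -1.0000)


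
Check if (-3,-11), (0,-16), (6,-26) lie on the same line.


-3*(-16+ 26) + 0*(-26+ 11) + 6*(-11+ 16)
= -30 + 0 + 30 = 0

Yes, collinear (determinant = 0)


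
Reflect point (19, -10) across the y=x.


Reflection rule for y=x: (y, x)
(19, -10) -> (-10, 19)

(-10, 19)


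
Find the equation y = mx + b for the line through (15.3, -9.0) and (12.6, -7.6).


m = (1.4)/(-2.7) = -0.5185
b = y1 - m*x1 = -9.0 - (1.4*15.3)/(-2.7) = -9.0 + 7.9333 = -1.0667

y = -0.5185x - 1.0667


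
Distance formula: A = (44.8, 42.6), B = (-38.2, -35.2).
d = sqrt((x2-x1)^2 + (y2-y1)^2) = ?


dx = -38.2 - 44.8 = -83.0
dy = -35.2 - 42.6 = -77.8
d = sqrt(6889.0 + 6052.84) = sqrt(12941.84) = 113.7622

113.7622


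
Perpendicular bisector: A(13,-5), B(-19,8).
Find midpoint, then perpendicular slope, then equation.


Midpoint = (-3, 1.5)
Slope of AB = dy/dx = 13/(-32) = -0.4062
Perp slope = -dx/dy = 32/13 = 2.4615
b = My - (perp slope)*Mx = 1.5 + (-32*(-3))/13 = 1.5 + 7.3846 = 8.8846

y = 2.4615x + 8.8846


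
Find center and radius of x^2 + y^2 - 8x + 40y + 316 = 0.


h = -D/2 = 8/2 = 4
k = -E/2 = -40/2 = -20
r^2 = h^2 + k^2 - F = 16 + 400 - 316 = 100
r = 10

Center (4, -20), radius = 10


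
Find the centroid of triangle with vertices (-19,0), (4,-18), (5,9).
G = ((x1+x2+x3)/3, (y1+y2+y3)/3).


Gx = (-19+4+5)/3 = -10/3 = -3.3333
Gy = (0- 18+9)/3 = -9/3 = -3.0000

G = (-3.3333, -3.0000)


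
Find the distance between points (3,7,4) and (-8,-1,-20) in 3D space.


dx=-11, dy=-8, dz=-24
d = sqrt(121+64+576) = sqrt(761) = 27.5862

27.5862


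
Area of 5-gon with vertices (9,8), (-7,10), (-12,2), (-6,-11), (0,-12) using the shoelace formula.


sum(xi*y_{i+1}) = 9*10 - 7*2 - 12*(-11) - 6*(-12) + 0*8 = 280
sum(yi*x_{i+1}) = 8*(-7) + 10*(-12) + 2*(-6) - 11*0 - 12*9 = -296
Area = |280 + 296|/2 = 576/2 = 288.0000

288.0000 sq units


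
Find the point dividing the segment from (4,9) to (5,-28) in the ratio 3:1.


Px = (3*5 + 1*4)/4 = 19/4 = 4.7500
Py = (3*(-28) + 1*9)/4 = -75/4 = -18.7500

P = (4.7500, -18.7500)


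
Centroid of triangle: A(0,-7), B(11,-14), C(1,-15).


Gx = (0+11+1)/3 = 12/3 = 4.0000
Gy = (-7- 14- 15)/3 = -36/3 = -12.0000

G = (4.0000, -12.0000)


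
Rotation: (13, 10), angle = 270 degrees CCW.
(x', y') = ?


cos(270) = 0, sin(270) = -1
x' = 13*0 - 10*(-1) = 10
y' = 13*(-1) + 10*0 = -13

(10, -13)


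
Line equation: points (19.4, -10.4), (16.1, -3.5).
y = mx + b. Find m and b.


m = (6.9)/(-3.3) = -2.0909
b = y1 - m*x1 = -10.4 - (6.9*19.4)/(-3.3) = -10.4 + 40.5636 = 30.1636

y = -2.0909x + 30.1636


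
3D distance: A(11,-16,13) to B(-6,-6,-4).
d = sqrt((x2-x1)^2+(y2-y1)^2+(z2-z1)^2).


dx=-17, dy=10, dz=-17
d = sqrt(289+100+289) = sqrt(678) = 26.0384

26.0384


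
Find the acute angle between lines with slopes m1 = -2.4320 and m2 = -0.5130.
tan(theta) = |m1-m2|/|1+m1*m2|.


m1-m2 = -1.919
1+m1*m2 = 2.247616
tan(theta) = |-1.919/2.247616| = 0.853794
theta = arctan(|-1.919/2.247616|) = 40.4905 degrees (acute angle)

40.4905 degrees


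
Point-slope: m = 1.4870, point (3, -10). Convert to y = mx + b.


y + 10 = 1.4870(x - 3)
y = 1.4870x - 10 - 1.4870*3
y = 1.4870x - 14.4610

y = 1.4870x - 14.4610


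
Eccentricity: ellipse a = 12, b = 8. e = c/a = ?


c = sqrt(144-64) = sqrt(80) = 8.9443
e = c/a = sqrt(80)/12 = 0.7454

e = 0.7454


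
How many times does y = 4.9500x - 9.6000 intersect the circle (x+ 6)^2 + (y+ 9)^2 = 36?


Substitute y = 4.9500x - 9.6000: (x+ 6)^2 + (4.9500x- 9.6000+ 9)^2 = 36
Expand to Ax^2 + Bx + C = 0, where b-k = -0.6
A = 1+m^2 = 25.5025
B = 2(m(b-k) - h) = 2(4.9500*(-0.6) + 6) = 6.06
C = h^2 + (b-k)^2 - r^2 = 36 + 0.36 - 36 = 0.36
disc = B^2-4AC = 36.7236 - 36.7236 = 0
disc = 0

1 intersection point (tangent)


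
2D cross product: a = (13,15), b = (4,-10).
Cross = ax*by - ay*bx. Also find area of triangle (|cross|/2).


cross = 13*(-10) - 15*4 = -130 - 60 = -190
Triangle area = |-190|/2 = 190/2 = 95.0000

cross = -190, triangle area = 95.0000


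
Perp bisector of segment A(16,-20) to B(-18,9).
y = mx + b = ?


Midpoint = (-1, -5.5)
Slope of AB = dy/dx = 29/(-34) = -0.8529
Perp slope = -dx/dy = 34/29 = 1.1724
b = My - (perp slope)*Mx = -5.5 + (-34*(-1))/29 = -5.5 + 1.1724 = -4.3276

y = 1.1724x - 4.3276


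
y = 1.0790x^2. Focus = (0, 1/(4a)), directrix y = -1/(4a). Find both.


a = 1.0790
1/(4a) = 0.2317
Focus = (0, 0.2317)
Directrix: y = -0.2317

Focus = (0, 0.2317), Directrix: y = -0.2317


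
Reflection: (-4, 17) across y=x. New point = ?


Reflection rule for y=x: (y, x)
(-4, 17) -> (17, -4)

(17, -4)


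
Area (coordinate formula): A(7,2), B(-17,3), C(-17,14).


7*(3-14) = -77
-17*(14-2) = -204
-17*(2-3) = 17
sum = -264
Area = |-264|/2 = 132.0000

132.0000 sq units


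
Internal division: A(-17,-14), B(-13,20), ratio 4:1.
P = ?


Px = (4*(-13) + 1*(-17))/5 = -69/5 = -13.8000
Py = (4*20 + 1*(-14))/5 = 66/5 = 13.2000

P = (-13.8000, 13.2000)


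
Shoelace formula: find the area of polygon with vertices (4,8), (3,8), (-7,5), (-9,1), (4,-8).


sum(xi*y_{i+1}) = 4*8 + 3*5 - 7*1 - 9*(-8) + 4*8 = 144
sum(yi*x_{i+1}) = 8*3 + 8*(-7) + 5*(-9) + 1*4 - 8*4 = -105
Area = |144 + 105|/2 = 249/2 = 124.5000

124.5000 sq units


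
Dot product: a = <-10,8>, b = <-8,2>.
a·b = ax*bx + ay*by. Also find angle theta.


a·b = -10*(-8) + 8*2 = 80 + 16 = 96
|a| = sqrt(100+64) = 12.8062
|b| = sqrt(64+4) = 8.2462
cos(theta) = 96/(sqrt(164)*sqrt(68)) = 96/sqrt(11152) = 0.909065
theta = arccos(96/sqrt(11152)) = 24.6236 degrees

a·b = 96, theta = 24.6236 deg


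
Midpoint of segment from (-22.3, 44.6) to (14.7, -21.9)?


Mx = (-22.3 + 14.7)/2 = -7.6/2 = -3.8000
My = (44.6 - 21.9)/2 = 22.7/2 = 11.3500

(-3.8000, 11.3500)


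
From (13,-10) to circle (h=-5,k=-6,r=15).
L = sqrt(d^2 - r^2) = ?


d = sqrt((13+ 5)^2 + (-10+ 6)^2) = sqrt(324+16) = 18.4391
L = sqrt(340.0000 - 225) = sqrt(115.0000) = 10.7238

10.7238


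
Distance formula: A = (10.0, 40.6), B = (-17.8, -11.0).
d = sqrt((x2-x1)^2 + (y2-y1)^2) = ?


dx = -17.8 - 10.0 = -27.8
dy = -11.0 - 40.6 = -51.6
d = sqrt(772.84 + 2662.56) = sqrt(3435.4) = 58.6123

58.6123


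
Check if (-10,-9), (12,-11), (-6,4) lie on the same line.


-10*(-11-4) + 12*(4+ 9) - 6*(-9+ 11)
= 150 + 156 - 12 = 294

No, not collinear (determinant = 294)


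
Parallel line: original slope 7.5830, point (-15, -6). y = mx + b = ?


Parallel lines have equal slopes.
m2 = 7.5830
b2 = -6 - 7.5830*(-15) = 107.7450

y = 7.5830x + 107.7450


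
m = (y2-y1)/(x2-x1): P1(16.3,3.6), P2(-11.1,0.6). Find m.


dy = 0.6 - 3.6 = -3.0
dx = -11.1 - 16.3 = -27.4
m = -3.0/(-27.4) = 0.1095

m = 0.1095


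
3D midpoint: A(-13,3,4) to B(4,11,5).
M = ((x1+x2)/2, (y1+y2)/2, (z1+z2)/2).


Mx = (-13+4)/2 = -4.5000
My = (3+11)/2 = 7.0000
Mz = (4+5)/2 = 4.5000

M = (-4.5000, 7.0000, 4.5000)


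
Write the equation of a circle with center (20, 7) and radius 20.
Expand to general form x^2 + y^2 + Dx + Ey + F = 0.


(x-20)^2 + (y-7)^2 = 20^2
D = -2h = -40, E = -2k = -14
F = h^2+k^2-r^2 = 400+49-400 = 49

x^2 + y^2 - 40x - 14y + 49 = 0


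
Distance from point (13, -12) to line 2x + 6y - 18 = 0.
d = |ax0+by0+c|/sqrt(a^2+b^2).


|2*13 + 6*(-12) - 18| = |-64| = 64
sqrt(4 + 36) = sqrt(40) = 6.3246
d = 64/sqrt(40) = 10.1193

10.1193


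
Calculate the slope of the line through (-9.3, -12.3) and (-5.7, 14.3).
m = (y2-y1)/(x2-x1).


dy = 14.3 + 12.3 = 26.6
dx = -5.7 + 9.3 = 3.6
m = 26.6/3.6 = 7.3889

m = 7.3889


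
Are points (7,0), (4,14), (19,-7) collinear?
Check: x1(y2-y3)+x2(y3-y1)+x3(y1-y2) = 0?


7*(14+ 7) + 4*(-7-0) + 19*(0-14)
= 147 - 28 - 266 = -147

No, not collinear (determinant = -147)


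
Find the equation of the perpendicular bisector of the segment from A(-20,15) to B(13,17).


Midpoint = (-3.5, 16)
Slope of AB = dy/dx = 2/33 = 0.0606
Perp slope = -dx/dy = -33/2 = -16.5000
b = My - (perp slope)*Mx = 16 + (33*(-3.5))/2 = 16 - 57.7500 = -41.7500

y = -16.5000x - 41.7500


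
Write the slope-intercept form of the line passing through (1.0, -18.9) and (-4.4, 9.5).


m = (28.4)/(-5.4) = -5.2593
b = y1 - m*x1 = -18.9 - (28.4*1.0)/(-5.4) = -18.9 + 5.2593 = -13.6407

y = -5.2593x - 13.6407


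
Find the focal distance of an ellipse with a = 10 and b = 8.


c^2 = 10^2 - 8^2 = 100 - 64 = 36
c = sqrt(36) = 6.0000

c = 6.0000


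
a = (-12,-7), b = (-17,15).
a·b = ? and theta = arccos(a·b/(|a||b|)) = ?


a·b = -12*(-17) - 7*15 = 204 - 105 = 99
|a| = sqrt(144+49) = 13.8924
|b| = sqrt(289+225) = 22.6716
cos(theta) = 99/(sqrt(193)*sqrt(514)) = 99/sqrt(99202) = 0.314322
theta = arccos(99/sqrt(99202)) = 71.6801 degrees

a·b = 99, theta = 71.6801 deg


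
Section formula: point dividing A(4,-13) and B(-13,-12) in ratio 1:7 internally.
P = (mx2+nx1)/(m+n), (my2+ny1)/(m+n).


Px = (1*(-13) + 7*4)/8 = 15/8 = 1.8750
Py = (1*(-12) + 7*(-13))/8 = -103/8 = -12.8750

P = (1.8750, -12.8750)


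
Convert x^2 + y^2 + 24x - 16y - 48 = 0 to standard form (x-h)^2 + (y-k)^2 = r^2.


h = -D/2 = -24/2 = -12
k = -E/2 = 16/2 = 8
r^2 = h^2 + k^2 - F = 144 + 64 + 48 = 256
r = 16

Center (-12, 8), radius = 16


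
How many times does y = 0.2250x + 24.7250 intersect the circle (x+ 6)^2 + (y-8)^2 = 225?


Substitute y = 0.2250x + 24.7250: (x+ 6)^2 + (0.2250x+24.7250-8)^2 = 225
Expand to Ax^2 + Bx + C = 0, where b-k = 16.725
A = 1+m^2 = 1.050625
B = 2(m(b-k) - h) = 2(0.2250*16.725 + 6) = 19.52625
C = h^2 + (b-k)^2 - r^2 = 36 + 279.725625 - 225 = 90.725625
disc = B^2-4AC = 381.2744 - 381.2744 = 0
disc = 0

1 intersection point (tangent)


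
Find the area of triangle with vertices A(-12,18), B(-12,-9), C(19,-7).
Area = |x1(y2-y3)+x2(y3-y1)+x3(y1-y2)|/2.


-12*(-9+ 7) = 24
-12*(-7-18) = 300
19*(18+ 9) = 513
sum = 837
Area = |837|/2 = 418.5000

418.5000 sq units


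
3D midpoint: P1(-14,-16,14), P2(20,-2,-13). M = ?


Mx = (-14+20)/2 = 3.0000
My = (-16- 2)/2 = -9.0000
Mz = (14- 13)/2 = 0.5000

M = (3.0000, -9.0000, 0.5000)


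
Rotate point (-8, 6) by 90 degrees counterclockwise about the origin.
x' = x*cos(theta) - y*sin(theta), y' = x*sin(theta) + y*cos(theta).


cos(90) = 0, sin(90) = 1
x' = -8*0 - 6*1 = -6
y' = -8*1 + 6*0 = -8

(-6, -8)


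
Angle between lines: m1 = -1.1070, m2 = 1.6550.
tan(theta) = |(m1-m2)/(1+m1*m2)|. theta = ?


m1-m2 = -2.762
1+m1*m2 = -0.832085
tan(theta) = |-2.762/(-0.832085)| = 3.319372
theta = arctan(|-2.762/(-0.832085)|) = 73.2345 degrees (acute angle)

73.2345 degrees


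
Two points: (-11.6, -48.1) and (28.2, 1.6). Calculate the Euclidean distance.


dx = 28.2 + 11.6 = 39.8
dy = 1.6 + 48.1 = 49.7
d = sqrt(1584.04 + 2470.09) = sqrt(4054.13) = 63.6721

63.6721


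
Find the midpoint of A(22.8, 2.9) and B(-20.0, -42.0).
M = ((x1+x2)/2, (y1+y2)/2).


Mx = (22.8 - 20.0)/2 = 2.8/2 = 1.4000
My = (2.9 - 42.0)/2 = -39.1/2 = -19.5500

(1.4000, -19.5500)


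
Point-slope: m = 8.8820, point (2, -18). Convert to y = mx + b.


y + 18 = 8.8820(x - 2)
y = 8.8820x - 18 - 8.8820*2
y = 8.8820x - 35.7640

y = 8.8820x - 35.7640


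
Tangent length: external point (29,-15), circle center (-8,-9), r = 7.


d = sqrt((29+ 8)^2 + (-15+ 9)^2) = sqrt(1369+36) = 37.4833
L = sqrt(1405.0000 - 49) = sqrt(1356.0000) = 36.8239

36.8239


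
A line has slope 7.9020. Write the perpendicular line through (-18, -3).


Perpendicular slope = -1/m1 = -1/7.9020 = -0.1266
b2 = y0 - m2*x0 = -3 - 18/7.9020 = -3 - 2.2779 = -5.2779

y = -0.1266x - 5.2779


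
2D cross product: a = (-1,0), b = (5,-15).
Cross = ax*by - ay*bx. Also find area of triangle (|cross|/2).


cross = -1*(-15) - 0*5 = 15 - 0 = 15
Triangle area = |15|/2 = 15/2 = 7.5000

cross = 15, triangle area = 7.5000


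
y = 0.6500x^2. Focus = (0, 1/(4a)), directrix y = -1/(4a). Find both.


a = 0.6500
1/(4a) = 0.3846
Focus = (0, 0.3846)
Directrix: y = -0.3846

Focus = (0, 0.3846), Directrix: y = -0.3846
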